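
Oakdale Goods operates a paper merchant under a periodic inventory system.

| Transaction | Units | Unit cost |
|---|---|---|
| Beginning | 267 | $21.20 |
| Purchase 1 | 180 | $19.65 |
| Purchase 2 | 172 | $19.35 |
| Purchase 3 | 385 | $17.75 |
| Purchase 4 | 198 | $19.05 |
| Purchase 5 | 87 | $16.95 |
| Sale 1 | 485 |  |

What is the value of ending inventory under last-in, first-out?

Ending inventory = $15,809.35

Sale 1 (485) [LIFO — newest first]: 87 @ $16.95 + 198 @ $19.05 + 200 @ $17.75 = $8,796.55
Ending inventory: 267 @ $21.20 + 180 @ $19.65 + 172 @ $19.35 + 185 @ $17.75 = $15,809.35
Check: goods available $24,605.90 = COGS $8,796.55 + ending $15,809.35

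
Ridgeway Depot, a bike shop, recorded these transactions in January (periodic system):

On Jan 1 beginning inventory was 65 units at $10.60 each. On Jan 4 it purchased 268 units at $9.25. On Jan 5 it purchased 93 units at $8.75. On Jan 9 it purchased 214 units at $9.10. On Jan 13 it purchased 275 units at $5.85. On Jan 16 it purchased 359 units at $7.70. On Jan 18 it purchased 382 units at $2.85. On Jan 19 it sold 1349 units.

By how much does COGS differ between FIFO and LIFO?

FIFO COGS: 65 @ $10.60 + 268 @ $9.25 + 93 @ $8.75 + 214 @ $9.10 + 275 @ $5.85 + 359 @ $7.70 + 75 @ $2.85 = $10,515.95
LIFO COGS: 382 @ $2.85 + 359 @ $7.70 + 275 @ $5.85 + 214 @ $9.10 + 93 @ $8.75 + 26 @ $9.25 = $8,463.40
Difference = |$10,515.95 − $8,463.40| = $2,052.55

$2,052.55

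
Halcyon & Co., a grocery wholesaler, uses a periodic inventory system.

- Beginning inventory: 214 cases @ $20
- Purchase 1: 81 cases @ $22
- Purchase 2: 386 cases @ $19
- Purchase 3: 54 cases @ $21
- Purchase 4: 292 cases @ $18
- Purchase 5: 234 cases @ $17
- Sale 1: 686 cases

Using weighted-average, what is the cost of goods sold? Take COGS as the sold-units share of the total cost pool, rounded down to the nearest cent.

COGS = $12,927.91

Sale 1, sell 686: 686/1261 × $23,764.00 → $12,927.91
Ending inventory (cost pool remaining) = $10,836.09
Check: goods available $23,764.00 = COGS $12,927.91 + ending $10,836.09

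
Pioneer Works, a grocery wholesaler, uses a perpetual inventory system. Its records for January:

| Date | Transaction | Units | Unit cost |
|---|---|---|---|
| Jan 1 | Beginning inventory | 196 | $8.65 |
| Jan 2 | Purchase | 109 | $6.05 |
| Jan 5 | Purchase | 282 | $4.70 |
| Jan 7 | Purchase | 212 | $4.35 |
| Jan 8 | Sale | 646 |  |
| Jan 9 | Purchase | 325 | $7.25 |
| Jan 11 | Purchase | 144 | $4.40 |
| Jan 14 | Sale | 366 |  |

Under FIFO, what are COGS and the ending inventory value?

COGS = $6,146.70; ending inventory = $1,445.60

Jan 8, 646 sold [FIFO — oldest first]: 196 @ $8.65 + 109 @ $6.05 + 282 @ $4.70 + 59 @ $4.35 = $3,936.90
Jan 14, 366 sold [FIFO — oldest first]: 153 @ $4.35 + 213 @ $7.25 = $2,209.80
Total COGS = $3,936.90 + $2,209.80 = $6,146.70
Ending inventory: 112 @ $7.25 + 144 @ $4.40 = $1,445.60
Check: goods available $7,592.30 = COGS $6,146.70 + ending $1,445.60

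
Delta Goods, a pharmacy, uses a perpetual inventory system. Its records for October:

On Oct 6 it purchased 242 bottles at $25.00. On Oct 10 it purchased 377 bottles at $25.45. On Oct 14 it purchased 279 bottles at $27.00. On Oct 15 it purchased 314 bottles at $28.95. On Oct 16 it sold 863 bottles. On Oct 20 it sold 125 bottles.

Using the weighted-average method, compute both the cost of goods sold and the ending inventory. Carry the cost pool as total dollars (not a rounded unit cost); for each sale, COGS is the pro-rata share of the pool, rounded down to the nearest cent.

After Oct 6: 242 on hand, pool $6,050.00 (≈ $25.0000 each)
After Oct 10: 619 on hand, pool $15,644.65 (≈ $25.2741 each)
After Oct 14: 898 on hand, pool $23,177.65 (≈ $25.8103 each)
After Oct 15: 1212 on hand, pool $32,267.95 (≈ $26.6237 each)
Oct 16, sell 863: 863/1212 × $32,267.95 → $22,976.27
Oct 20, sell 125: 125/349 × $9,291.68 → $3,327.96
Total COGS = $22,976.27 + $3,327.96 = $26,304.23
Ending inventory (cost pool remaining) = $5,963.72

COGS = $26,304.23; ending inventory = $5,963.72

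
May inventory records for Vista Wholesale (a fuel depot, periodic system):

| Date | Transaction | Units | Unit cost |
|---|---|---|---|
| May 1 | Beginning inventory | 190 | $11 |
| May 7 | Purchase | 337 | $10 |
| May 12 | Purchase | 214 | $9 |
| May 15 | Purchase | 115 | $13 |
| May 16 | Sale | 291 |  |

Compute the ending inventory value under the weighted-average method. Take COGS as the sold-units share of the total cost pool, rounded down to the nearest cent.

May 16, sell 291: 291/856 × $8,881.00 → $3,019.12
Ending inventory (cost pool remaining) = $5,861.88

Ending inventory = $5,861.88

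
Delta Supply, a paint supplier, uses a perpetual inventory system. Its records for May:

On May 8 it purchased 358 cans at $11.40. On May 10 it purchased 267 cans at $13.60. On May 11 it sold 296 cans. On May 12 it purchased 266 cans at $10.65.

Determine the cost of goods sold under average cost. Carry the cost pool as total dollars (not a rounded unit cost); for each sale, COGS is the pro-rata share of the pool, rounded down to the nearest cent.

COGS = $3,652.59

After May 8: 358 on hand, pool $4,081.20 (≈ $11.4000 each)
After May 10: 625 on hand, pool $7,712.40 (≈ $12.3398 each)
May 11, sell 296: 296/625 × $7,712.40 → $3,652.59
After May 12: 595 on hand, pool $6,892.71 (≈ $11.5844 each)
Ending inventory (cost pool remaining) = $6,892.71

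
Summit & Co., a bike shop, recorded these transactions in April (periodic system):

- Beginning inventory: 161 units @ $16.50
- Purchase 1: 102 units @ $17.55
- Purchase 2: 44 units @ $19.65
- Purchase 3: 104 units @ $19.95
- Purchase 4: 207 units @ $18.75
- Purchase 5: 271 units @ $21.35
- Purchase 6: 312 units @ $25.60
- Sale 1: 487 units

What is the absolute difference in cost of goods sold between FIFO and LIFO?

FIFO COGS: 161 @ $16.50 + 102 @ $17.55 + 44 @ $19.65 + 104 @ $19.95 + 76 @ $18.75 = $8,811.00
LIFO COGS: 312 @ $25.60 + 175 @ $21.35 = $11,723.45
Difference = |$8,811.00 − $11,723.45| = $2,912.45

$2,912.45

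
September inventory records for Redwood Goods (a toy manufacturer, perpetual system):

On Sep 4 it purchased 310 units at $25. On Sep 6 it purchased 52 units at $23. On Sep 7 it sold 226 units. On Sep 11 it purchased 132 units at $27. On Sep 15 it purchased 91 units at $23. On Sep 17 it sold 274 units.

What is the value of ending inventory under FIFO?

Sep 7, 226 sold [FIFO — oldest first]: 226 @ $25 = $5,650
Sep 17, 274 sold [FIFO — oldest first]: 84 @ $25 + 52 @ $23 + 132 @ $27 + 6 @ $23 = $6,998
Total COGS = $5,650 + $6,998 = $12,648
Ending inventory: 85 @ $23 = $1,955

Ending inventory = $1,955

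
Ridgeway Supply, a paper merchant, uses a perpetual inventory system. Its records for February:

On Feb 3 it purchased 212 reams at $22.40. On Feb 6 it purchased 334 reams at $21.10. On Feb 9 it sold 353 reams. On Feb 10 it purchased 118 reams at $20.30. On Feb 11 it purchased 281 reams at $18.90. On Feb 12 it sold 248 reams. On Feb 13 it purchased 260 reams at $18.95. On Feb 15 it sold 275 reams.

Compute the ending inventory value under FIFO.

Ending inventory = $6,231.10

Feb 9, 353 sold [FIFO — oldest first]: 212 @ $22.40 + 141 @ $21.10 = $7,723.90
Feb 12, 248 sold [FIFO — oldest first]: 193 @ $21.10 + 55 @ $20.30 = $5,188.80
Feb 15, 275 sold [FIFO — oldest first]: 63 @ $20.30 + 212 @ $18.90 = $5,285.70
Total COGS = $7,723.90 + $5,188.80 + $5,285.70 = $18,198.40
Ending inventory: 69 @ $18.90 + 260 @ $18.95 = $6,231.10
Check: goods available $24,429.50 = COGS $18,198.40 + ending $6,231.10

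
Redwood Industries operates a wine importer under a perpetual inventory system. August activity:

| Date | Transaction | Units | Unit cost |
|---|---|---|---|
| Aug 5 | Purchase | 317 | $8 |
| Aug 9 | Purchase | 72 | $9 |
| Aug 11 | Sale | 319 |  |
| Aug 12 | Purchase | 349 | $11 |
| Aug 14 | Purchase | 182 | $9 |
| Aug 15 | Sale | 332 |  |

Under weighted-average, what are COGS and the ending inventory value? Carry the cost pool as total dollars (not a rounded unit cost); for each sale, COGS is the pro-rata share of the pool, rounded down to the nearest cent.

After Aug 5: 317 on hand, pool $2,536.00 (≈ $8.0000 each)
After Aug 9: 389 on hand, pool $3,184.00 (≈ $8.1851 each)
Aug 11, sell 319: 319/389 × $3,184.00 → $2,611.04
After Aug 12: 419 on hand, pool $4,411.96 (≈ $10.5297 each)
After Aug 14: 601 on hand, pool $6,049.96 (≈ $10.0665 each)
Aug 15, sell 332: 332/601 × $6,049.96 → $3,342.07
Total COGS = $2,611.04 + $3,342.07 = $5,953.11
Ending inventory (cost pool remaining) = $2,707.89
Check: goods available $8,661.00 = COGS $5,953.11 + ending $2,707.89

COGS = $5,953.11; ending inventory = $2,707.89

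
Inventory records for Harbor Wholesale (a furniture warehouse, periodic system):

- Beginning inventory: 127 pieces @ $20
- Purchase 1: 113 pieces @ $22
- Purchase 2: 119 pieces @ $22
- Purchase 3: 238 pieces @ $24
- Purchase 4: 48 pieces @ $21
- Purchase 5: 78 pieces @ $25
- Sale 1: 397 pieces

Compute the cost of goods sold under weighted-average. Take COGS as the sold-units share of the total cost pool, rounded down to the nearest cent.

Sale 1, sell 397: 397/723 × $16,314.00 → $8,958.03
Ending inventory (cost pool remaining) = $7,355.97
Check: goods available $16,314.00 = COGS $8,958.03 + ending $7,355.97

COGS = $8,958.03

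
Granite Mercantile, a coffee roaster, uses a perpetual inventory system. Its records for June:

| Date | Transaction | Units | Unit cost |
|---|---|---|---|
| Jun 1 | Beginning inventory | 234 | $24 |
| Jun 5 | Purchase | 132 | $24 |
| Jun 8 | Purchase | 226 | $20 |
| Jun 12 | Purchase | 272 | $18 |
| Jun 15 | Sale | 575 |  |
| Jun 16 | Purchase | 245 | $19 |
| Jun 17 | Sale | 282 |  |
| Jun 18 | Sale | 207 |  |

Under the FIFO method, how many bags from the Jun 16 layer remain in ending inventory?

45

Jun 15, 575 sold [FIFO — oldest first]: 234 @ $24 + 132 @ $24 + 209 @ $20 = $12,964
Jun 17, 282 sold [FIFO — oldest first]: 17 @ $20 + 265 @ $18 = $5,110
Jun 18, 207 sold [FIFO — oldest first]: 7 @ $18 + 200 @ $19 = $3,926
Total COGS = $12,964 + $5,110 + $3,926 = $22,000
Ending inventory: 45 @ $19 = $855
Check: goods available $22,855 = COGS $22,000 + ending $855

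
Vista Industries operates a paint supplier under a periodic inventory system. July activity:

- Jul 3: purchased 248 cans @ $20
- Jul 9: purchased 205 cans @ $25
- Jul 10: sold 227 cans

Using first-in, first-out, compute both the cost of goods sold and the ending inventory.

COGS = $4,540; ending inventory = $5,545

Jul 10, 227 sold [FIFO — oldest first]: 227 @ $20 = $4,540
Ending inventory: 21 @ $20 + 205 @ $25 = $5,545
Check: goods available $10,085 = COGS $4,540 + ending $5,545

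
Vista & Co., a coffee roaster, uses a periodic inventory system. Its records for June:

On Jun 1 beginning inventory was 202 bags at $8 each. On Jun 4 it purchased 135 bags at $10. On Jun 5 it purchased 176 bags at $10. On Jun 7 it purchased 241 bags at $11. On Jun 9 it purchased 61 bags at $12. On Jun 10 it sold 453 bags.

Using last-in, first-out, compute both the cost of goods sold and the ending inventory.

COGS = $4,893; ending inventory = $3,216

Jun 10, 453 sold [LIFO — newest first]: 61 @ $12 + 241 @ $11 + 151 @ $10 = $4,893
Ending inventory: 202 @ $8 + 135 @ $10 + 25 @ $10 = $3,216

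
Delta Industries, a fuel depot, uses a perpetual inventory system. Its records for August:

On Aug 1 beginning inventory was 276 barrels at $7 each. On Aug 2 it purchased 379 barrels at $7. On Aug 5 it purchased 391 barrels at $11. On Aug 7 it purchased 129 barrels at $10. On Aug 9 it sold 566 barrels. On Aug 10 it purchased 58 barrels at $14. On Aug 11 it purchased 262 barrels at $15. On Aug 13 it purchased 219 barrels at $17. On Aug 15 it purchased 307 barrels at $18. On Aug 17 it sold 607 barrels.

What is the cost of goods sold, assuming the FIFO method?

COGS = $10,156

Aug 9, 566 sold [FIFO — oldest first]: 276 @ $7 + 290 @ $7 = $3,962
Aug 17, 607 sold [FIFO — oldest first]: 89 @ $7 + 391 @ $11 + 127 @ $10 = $6,194
Total COGS = $3,962 + $6,194 = $10,156
Ending inventory: 2 @ $10 + 58 @ $14 + 262 @ $15 + 219 @ $17 + 307 @ $18 = $14,011
Check: goods available $24,167 = COGS $10,156 + ending $14,011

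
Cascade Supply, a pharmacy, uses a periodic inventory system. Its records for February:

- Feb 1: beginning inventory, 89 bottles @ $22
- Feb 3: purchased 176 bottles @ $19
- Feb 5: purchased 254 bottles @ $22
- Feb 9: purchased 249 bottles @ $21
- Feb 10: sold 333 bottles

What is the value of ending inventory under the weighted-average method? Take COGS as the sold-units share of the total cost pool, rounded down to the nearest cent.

Ending inventory = $9,129.91

Feb 10, sell 333: 333/768 × $16,119.00 → $6,989.09
Ending inventory (cost pool remaining) = $9,129.91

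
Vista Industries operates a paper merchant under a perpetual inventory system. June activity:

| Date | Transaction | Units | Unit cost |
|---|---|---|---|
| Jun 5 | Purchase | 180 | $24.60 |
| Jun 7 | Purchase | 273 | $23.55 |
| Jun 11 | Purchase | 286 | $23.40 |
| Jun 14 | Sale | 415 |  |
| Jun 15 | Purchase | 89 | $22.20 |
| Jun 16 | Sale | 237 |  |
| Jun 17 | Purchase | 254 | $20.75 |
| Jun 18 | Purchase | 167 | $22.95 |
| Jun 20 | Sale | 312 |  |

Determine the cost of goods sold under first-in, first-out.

COGS = $22,347.35

Jun 14, 415 sold [FIFO — oldest first]: 180 @ $24.60 + 235 @ $23.55 = $9,962.25
Jun 16, 237 sold [FIFO — oldest first]: 38 @ $23.55 + 199 @ $23.40 = $5,551.50
Jun 20, 312 sold [FIFO — oldest first]: 87 @ $23.40 + 89 @ $22.20 + 136 @ $20.75 = $6,833.60
Total COGS = $9,962.25 + $5,551.50 + $6,833.60 = $22,347.35
Ending inventory: 118 @ $20.75 + 167 @ $22.95 = $6,281.15
Check: goods available $28,628.50 = COGS $22,347.35 + ending $6,281.15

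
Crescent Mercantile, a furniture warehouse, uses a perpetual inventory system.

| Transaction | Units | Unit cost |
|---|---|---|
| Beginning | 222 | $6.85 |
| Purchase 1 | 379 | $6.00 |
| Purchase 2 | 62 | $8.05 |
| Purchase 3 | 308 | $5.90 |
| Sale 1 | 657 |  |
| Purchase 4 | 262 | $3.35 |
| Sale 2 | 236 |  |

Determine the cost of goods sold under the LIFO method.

COGS = $4,828.90

Sale 1 (657) [LIFO — newest first]: 308 @ $5.90 + 62 @ $8.05 + 287 @ $6.00 = $4,038.30
Sale 2 (236) [LIFO — newest first]: 236 @ $3.35 = $790.60
Total COGS = $4,038.30 + $790.60 = $4,828.90
Ending inventory: 222 @ $6.85 + 92 @ $6.00 + 26 @ $3.35 = $2,159.80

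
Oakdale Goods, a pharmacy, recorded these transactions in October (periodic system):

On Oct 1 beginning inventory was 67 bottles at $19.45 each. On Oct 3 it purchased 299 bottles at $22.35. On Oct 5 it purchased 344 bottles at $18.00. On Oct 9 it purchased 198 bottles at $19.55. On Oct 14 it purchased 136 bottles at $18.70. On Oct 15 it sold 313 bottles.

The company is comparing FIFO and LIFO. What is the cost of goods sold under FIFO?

COGS = $6,801.25

FIFO COGS: 67 @ $19.45 + 246 @ $22.35 = $6,801.25
LIFO COGS: 136 @ $18.70 + 177 @ $19.55 = $6,003.55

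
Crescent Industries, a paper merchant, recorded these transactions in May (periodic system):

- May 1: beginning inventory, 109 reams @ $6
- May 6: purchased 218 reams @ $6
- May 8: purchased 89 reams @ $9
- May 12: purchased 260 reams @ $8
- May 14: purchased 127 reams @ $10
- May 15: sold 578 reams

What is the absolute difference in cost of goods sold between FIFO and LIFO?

FIFO COGS: 109 @ $6 + 218 @ $6 + 89 @ $9 + 162 @ $8 = $4,059
LIFO COGS: 127 @ $10 + 260 @ $8 + 89 @ $9 + 102 @ $6 = $4,763
Difference = |$4,059 − $4,763| = $704

$704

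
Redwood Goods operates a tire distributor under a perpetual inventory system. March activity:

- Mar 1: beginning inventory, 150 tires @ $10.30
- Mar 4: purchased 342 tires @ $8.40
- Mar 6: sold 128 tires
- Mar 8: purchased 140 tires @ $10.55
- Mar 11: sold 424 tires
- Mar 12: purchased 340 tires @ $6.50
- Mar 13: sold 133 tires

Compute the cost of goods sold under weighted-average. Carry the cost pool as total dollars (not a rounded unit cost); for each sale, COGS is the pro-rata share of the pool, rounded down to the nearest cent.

COGS = $6,079.91

After Mar 1: 150 on hand, pool $1,545.00 (≈ $10.3000 each)
After Mar 4: 492 on hand, pool $4,417.80 (≈ $8.9793 each)
Mar 6, sell 128: 128/492 × $4,417.80 → $1,149.34
After Mar 8: 504 on hand, pool $4,745.46 (≈ $9.4156 each)
Mar 11, sell 424: 424/504 × $4,745.46 → $3,992.21
After Mar 12: 420 on hand, pool $2,963.25 (≈ $7.0554 each)
Mar 13, sell 133: 133/420 × $2,963.25 → $938.36
Total COGS = $1,149.34 + $3,992.21 + $938.36 = $6,079.91
Ending inventory (cost pool remaining) = $2,024.89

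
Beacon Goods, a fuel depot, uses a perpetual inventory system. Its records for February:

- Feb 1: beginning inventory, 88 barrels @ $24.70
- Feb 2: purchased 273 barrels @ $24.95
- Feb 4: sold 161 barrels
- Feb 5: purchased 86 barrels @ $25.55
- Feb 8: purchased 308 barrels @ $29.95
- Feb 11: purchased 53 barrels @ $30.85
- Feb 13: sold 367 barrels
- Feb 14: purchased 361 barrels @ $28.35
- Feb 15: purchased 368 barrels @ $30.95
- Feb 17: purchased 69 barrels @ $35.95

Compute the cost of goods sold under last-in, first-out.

Feb 4, 161 sold [LIFO — newest first]: 161 @ $24.95 = $4,016.95
Feb 13, 367 sold [LIFO — newest first]: 53 @ $30.85 + 308 @ $29.95 + 6 @ $25.55 = $11,012.95
Total COGS = $4,016.95 + $11,012.95 = $15,029.90
Ending inventory: 88 @ $24.70 + 112 @ $24.95 + 80 @ $25.55 + 361 @ $28.35 + 368 @ $30.95 + 69 @ $35.95 = $31,116.50

COGS = $15,029.90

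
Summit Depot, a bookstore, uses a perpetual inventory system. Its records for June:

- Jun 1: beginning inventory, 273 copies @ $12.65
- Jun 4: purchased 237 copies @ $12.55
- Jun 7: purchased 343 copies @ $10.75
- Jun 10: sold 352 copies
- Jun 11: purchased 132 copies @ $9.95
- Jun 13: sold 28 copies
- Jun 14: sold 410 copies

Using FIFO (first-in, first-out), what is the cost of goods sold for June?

COGS = $9,437.80

Jun 10, 352 sold [FIFO — oldest first]: 273 @ $12.65 + 79 @ $12.55 = $4,444.90
Jun 13, 28 sold [FIFO — oldest first]: 28 @ $12.55 = $351.40
Jun 14, 410 sold [FIFO — oldest first]: 130 @ $12.55 + 280 @ $10.75 = $4,641.50
Total COGS = $4,444.90 + $351.40 + $4,641.50 = $9,437.80
Ending inventory: 63 @ $10.75 + 132 @ $9.95 = $1,990.65
Check: goods available $11,428.45 = COGS $9,437.80 + ending $1,990.65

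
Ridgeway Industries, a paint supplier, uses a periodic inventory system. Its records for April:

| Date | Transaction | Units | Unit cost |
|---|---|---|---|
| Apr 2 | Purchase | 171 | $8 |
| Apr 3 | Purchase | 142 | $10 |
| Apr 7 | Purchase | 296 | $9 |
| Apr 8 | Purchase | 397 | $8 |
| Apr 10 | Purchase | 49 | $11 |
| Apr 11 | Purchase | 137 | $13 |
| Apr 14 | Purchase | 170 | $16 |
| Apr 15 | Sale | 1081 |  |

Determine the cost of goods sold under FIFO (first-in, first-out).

Apr 15, 1081 sold [FIFO — oldest first]: 171 @ $8 + 142 @ $10 + 296 @ $9 + 397 @ $8 + 49 @ $11 + 26 @ $13 = $9,505
Ending inventory: 111 @ $13 + 170 @ $16 = $4,163

COGS = $9,505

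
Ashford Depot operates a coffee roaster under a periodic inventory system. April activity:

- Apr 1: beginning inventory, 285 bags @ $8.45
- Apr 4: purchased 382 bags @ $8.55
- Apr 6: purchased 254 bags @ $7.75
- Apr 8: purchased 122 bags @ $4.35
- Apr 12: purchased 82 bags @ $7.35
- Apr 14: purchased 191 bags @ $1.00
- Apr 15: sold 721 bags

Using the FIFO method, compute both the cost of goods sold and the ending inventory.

COGS = $6,092.85; ending inventory = $2,874.40

Apr 15, 721 sold [FIFO — oldest first]: 285 @ $8.45 + 382 @ $8.55 + 54 @ $7.75 = $6,092.85
Ending inventory: 200 @ $7.75 + 122 @ $4.35 + 82 @ $7.35 + 191 @ $1.00 = $2,874.40
Check: goods available $8,967.25 = COGS $6,092.85 + ending $2,874.40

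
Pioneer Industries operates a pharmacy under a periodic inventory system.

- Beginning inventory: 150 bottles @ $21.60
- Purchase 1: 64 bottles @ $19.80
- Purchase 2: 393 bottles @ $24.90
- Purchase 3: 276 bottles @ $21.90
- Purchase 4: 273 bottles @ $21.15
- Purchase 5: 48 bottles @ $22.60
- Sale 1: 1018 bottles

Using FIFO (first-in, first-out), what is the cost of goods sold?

COGS = $23,192.55

Sale 1 (1018) [FIFO — oldest first]: 150 @ $21.60 + 64 @ $19.80 + 393 @ $24.90 + 276 @ $21.90 + 135 @ $21.15 = $23,192.55
Ending inventory: 138 @ $21.15 + 48 @ $22.60 = $4,003.50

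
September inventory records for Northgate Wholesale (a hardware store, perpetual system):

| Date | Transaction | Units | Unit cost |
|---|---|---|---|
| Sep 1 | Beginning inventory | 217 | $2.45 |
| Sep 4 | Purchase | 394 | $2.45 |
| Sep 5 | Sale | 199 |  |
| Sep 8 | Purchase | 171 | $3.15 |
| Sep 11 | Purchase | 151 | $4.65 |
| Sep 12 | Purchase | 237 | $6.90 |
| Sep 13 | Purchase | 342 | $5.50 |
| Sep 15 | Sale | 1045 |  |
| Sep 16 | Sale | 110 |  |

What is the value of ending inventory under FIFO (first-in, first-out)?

Ending inventory = $869.00

Sep 5, 199 sold [FIFO — oldest first]: 199 @ $2.45 = $487.55
Sep 15, 1045 sold [FIFO — oldest first]: 18 @ $2.45 + 394 @ $2.45 + 171 @ $3.15 + 151 @ $4.65 + 237 @ $6.90 + 74 @ $5.50 = $4,292.50
Sep 16, 110 sold [FIFO — oldest first]: 110 @ $5.50 = $605.00
Total COGS = $487.55 + $4,292.50 + $605.00 = $5,385.05
Ending inventory: 158 @ $5.50 = $869.00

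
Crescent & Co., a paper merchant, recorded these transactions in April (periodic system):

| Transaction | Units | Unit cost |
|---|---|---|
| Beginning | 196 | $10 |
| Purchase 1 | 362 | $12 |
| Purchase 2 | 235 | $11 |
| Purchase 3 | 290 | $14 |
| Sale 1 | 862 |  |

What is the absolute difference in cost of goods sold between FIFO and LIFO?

FIFO COGS: 196 @ $10 + 362 @ $12 + 235 @ $11 + 69 @ $14 = $9,855
LIFO COGS: 290 @ $14 + 235 @ $11 + 337 @ $12 = $10,689
Difference = |$9,855 − $10,689| = $834

$834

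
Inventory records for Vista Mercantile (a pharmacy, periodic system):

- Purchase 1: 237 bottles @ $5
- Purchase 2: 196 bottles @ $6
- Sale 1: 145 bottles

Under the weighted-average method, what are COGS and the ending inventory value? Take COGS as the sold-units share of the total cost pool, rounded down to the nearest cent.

Sale 1, sell 145: 145/433 × $2,361.00 → $790.63
Ending inventory (cost pool remaining) = $1,570.37

COGS = $790.63; ending inventory = $1,570.37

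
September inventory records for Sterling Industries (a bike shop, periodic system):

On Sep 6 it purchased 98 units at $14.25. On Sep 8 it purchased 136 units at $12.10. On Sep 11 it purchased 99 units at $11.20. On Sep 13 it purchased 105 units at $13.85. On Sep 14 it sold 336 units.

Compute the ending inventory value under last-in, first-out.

Ending inventory = $1,444.90

Sep 14, 336 sold [LIFO — newest first]: 105 @ $13.85 + 99 @ $11.20 + 132 @ $12.10 = $4,160.25
Ending inventory: 98 @ $14.25 + 4 @ $12.10 = $1,444.90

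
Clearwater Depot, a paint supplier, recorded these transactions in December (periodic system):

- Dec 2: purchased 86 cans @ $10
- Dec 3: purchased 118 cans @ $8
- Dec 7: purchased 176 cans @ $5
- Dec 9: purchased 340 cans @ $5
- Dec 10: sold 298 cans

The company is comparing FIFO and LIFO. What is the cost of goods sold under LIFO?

COGS = $1,490

FIFO COGS: 86 @ $10 + 118 @ $8 + 94 @ $5 = $2,274
LIFO COGS: 298 @ $5 = $1,490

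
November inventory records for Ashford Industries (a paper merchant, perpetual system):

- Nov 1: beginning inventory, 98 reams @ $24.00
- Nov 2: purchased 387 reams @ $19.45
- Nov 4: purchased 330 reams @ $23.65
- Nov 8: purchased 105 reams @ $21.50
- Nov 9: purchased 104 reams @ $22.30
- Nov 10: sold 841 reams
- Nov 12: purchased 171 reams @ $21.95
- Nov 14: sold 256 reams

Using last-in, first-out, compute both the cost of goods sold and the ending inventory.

COGS = $23,661.80; ending inventory = $2,352.00

Nov 10, 841 sold [LIFO — newest first]: 104 @ $22.30 + 105 @ $21.50 + 330 @ $23.65 + 302 @ $19.45 = $18,255.10
Nov 14, 256 sold [LIFO — newest first]: 171 @ $21.95 + 85 @ $19.45 = $5,406.70
Total COGS = $18,255.10 + $5,406.70 = $23,661.80
Ending inventory: 98 @ $24.00 = $2,352.00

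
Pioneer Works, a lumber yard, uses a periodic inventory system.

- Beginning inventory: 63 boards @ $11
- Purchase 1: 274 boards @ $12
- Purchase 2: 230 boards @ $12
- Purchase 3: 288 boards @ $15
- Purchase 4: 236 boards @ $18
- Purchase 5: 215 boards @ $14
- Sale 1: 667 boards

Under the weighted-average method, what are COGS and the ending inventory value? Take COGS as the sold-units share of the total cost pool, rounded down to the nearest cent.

COGS = $9,355.87; ending inventory = $8,963.13

Sale 1, sell 667: 667/1306 × $18,319.00 → $9,355.87
Ending inventory (cost pool remaining) = $8,963.13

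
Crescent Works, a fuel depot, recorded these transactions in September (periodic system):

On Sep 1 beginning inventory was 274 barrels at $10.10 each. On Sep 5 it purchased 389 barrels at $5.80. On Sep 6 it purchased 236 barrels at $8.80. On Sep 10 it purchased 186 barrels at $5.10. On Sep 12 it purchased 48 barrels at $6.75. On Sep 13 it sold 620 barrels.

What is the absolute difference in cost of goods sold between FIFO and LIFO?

FIFO COGS: 274 @ $10.10 + 346 @ $5.80 = $4,774.20
LIFO COGS: 48 @ $6.75 + 186 @ $5.10 + 236 @ $8.80 + 150 @ $5.80 = $4,219.40
Difference = |$4,774.20 − $4,219.40| = $554.80

$554.80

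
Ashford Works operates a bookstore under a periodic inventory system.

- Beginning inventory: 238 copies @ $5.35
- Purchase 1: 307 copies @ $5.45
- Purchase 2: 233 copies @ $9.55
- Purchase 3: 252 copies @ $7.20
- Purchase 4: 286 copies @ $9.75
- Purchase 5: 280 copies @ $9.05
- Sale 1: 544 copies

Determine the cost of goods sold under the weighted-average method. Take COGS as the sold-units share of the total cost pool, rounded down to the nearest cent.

Sale 1, sell 544: 544/1596 × $12,308.50 → $4,195.37
Ending inventory (cost pool remaining) = $8,113.13
Check: goods available $12,308.50 = COGS $4,195.37 + ending $8,113.13

COGS = $4,195.37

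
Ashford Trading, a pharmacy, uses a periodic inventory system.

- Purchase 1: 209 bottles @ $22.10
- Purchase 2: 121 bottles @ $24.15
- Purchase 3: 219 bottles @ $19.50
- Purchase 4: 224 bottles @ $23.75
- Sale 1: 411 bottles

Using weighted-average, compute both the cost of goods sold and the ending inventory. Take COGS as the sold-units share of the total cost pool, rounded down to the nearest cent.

COGS = $9,108.75; ending inventory = $8,022.80

Sale 1, sell 411: 411/773 × $17,131.55 → $9,108.75
Ending inventory (cost pool remaining) = $8,022.80
Check: goods available $17,131.55 = COGS $9,108.75 + ending $8,022.80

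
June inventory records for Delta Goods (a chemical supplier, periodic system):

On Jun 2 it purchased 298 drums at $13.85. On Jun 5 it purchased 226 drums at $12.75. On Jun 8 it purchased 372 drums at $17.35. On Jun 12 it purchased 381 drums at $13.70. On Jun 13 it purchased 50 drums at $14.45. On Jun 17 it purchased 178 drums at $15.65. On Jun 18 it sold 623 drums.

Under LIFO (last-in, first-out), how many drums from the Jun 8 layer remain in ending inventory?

358

Jun 18, 623 sold [LIFO — newest first]: 178 @ $15.65 + 50 @ $14.45 + 381 @ $13.70 + 14 @ $17.35 = $8,970.80
Ending inventory: 298 @ $13.85 + 226 @ $12.75 + 358 @ $17.35 = $13,220.10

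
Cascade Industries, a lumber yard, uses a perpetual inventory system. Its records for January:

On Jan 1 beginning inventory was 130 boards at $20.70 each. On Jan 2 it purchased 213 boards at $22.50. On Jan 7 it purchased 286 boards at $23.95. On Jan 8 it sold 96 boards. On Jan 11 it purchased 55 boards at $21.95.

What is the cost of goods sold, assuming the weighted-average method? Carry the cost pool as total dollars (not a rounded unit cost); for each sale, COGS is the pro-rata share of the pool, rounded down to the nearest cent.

COGS = $2,187.57

After Jan 1: 130 on hand, pool $2,691.00 (≈ $20.7000 each)
After Jan 2: 343 on hand, pool $7,483.50 (≈ $21.8178 each)
After Jan 7: 629 on hand, pool $14,333.20 (≈ $22.7873 each)
Jan 8, sell 96: 96/629 × $14,333.20 → $2,187.57
After Jan 11: 588 on hand, pool $13,352.88 (≈ $22.7090 each)
Ending inventory (cost pool remaining) = $13,352.88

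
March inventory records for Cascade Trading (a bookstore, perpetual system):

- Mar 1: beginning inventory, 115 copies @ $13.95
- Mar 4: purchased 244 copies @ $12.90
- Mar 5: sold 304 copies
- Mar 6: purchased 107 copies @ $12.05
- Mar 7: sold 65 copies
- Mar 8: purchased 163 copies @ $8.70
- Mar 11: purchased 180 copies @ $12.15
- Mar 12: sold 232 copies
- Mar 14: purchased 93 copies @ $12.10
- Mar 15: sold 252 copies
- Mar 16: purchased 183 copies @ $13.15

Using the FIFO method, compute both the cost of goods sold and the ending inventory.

COGS = $10,178.70; ending inventory = $2,999.35

Mar 5, 304 sold [FIFO — oldest first]: 115 @ $13.95 + 189 @ $12.90 = $4,042.35
Mar 7, 65 sold [FIFO — oldest first]: 55 @ $12.90 + 10 @ $12.05 = $830.00
Mar 12, 232 sold [FIFO — oldest first]: 97 @ $12.05 + 135 @ $8.70 = $2,343.35
Mar 15, 252 sold [FIFO — oldest first]: 28 @ $8.70 + 180 @ $12.15 + 44 @ $12.10 = $2,963.00
Total COGS = $4,042.35 + $830.00 + $2,343.35 + $2,963.00 = $10,178.70
Ending inventory: 49 @ $12.10 + 183 @ $13.15 = $2,999.35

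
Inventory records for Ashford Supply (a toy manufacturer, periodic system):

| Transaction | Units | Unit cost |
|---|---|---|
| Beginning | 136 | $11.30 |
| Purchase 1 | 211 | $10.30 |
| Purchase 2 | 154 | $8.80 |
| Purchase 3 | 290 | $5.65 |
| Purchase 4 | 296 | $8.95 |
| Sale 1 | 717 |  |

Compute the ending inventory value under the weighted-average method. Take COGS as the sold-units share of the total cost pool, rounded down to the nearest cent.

Sale 1, sell 717: 717/1087 × $9,353.00 → $6,169.36
Ending inventory (cost pool remaining) = $3,183.64

Ending inventory = $3,183.64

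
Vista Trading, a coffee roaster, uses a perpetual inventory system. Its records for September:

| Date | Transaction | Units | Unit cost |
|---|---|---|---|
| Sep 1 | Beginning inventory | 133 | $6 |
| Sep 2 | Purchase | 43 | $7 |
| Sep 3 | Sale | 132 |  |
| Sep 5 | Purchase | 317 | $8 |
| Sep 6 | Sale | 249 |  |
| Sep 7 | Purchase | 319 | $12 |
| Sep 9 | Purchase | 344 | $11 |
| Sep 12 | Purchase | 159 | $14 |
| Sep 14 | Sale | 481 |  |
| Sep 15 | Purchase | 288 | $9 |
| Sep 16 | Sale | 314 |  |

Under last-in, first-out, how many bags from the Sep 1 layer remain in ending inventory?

Sep 3, 132 sold [LIFO — newest first]: 43 @ $7 + 89 @ $6 = $835
Sep 6, 249 sold [LIFO — newest first]: 249 @ $8 = $1,992
Sep 14, 481 sold [LIFO — newest first]: 159 @ $14 + 322 @ $11 = $5,768
Sep 16, 314 sold [LIFO — newest first]: 288 @ $9 + 22 @ $11 + 4 @ $12 = $2,882
Total COGS = $835 + $1,992 + $5,768 + $2,882 = $11,477
Ending inventory: 44 @ $6 + 68 @ $8 + 315 @ $12 = $4,588
Check: goods available $16,065 = COGS $11,477 + ending $4,588

44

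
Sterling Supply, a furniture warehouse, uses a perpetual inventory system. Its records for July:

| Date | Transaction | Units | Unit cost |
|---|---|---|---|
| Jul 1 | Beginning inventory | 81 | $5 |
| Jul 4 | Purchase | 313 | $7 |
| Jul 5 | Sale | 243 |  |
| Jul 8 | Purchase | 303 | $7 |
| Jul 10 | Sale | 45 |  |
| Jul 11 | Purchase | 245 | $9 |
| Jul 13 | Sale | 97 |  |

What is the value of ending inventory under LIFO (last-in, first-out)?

Jul 5, 243 sold [LIFO — newest first]: 243 @ $7 = $1,701
Jul 10, 45 sold [LIFO — newest first]: 45 @ $7 = $315
Jul 13, 97 sold [LIFO — newest first]: 97 @ $9 = $873
Total COGS = $1,701 + $315 + $873 = $2,889
Ending inventory: 81 @ $5 + 70 @ $7 + 258 @ $7 + 148 @ $9 = $4,033
Check: goods available $6,922 = COGS $2,889 + ending $4,033

Ending inventory = $4,033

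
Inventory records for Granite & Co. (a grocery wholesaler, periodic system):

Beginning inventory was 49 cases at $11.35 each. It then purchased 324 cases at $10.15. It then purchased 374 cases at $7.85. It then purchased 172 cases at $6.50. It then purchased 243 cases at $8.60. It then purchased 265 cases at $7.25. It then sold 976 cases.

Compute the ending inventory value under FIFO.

Sale 1 (976) [FIFO — oldest first]: 49 @ $11.35 + 324 @ $10.15 + 374 @ $7.85 + 172 @ $6.50 + 57 @ $8.60 = $8,388.85
Ending inventory: 186 @ $8.60 + 265 @ $7.25 = $3,520.85
Check: goods available $11,909.70 = COGS $8,388.85 + ending $3,520.85

Ending inventory = $3,520.85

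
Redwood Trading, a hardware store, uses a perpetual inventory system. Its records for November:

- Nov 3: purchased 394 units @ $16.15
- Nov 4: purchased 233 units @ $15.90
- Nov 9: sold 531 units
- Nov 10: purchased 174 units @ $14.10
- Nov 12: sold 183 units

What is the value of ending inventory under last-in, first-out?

Nov 9, 531 sold [LIFO — newest first]: 233 @ $15.90 + 298 @ $16.15 = $8,517.40
Nov 12, 183 sold [LIFO — newest first]: 174 @ $14.10 + 9 @ $16.15 = $2,598.75
Total COGS = $8,517.40 + $2,598.75 = $11,116.15
Ending inventory: 87 @ $16.15 = $1,405.05
Check: goods available $12,521.20 = COGS $11,116.15 + ending $1,405.05

Ending inventory = $1,405.05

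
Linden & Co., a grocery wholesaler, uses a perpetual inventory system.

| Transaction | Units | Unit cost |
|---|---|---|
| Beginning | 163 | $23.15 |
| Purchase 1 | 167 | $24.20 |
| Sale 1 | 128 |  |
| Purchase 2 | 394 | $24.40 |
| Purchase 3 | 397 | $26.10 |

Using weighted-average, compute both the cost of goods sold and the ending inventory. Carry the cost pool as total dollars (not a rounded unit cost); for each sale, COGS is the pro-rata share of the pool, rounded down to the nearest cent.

COGS = $3,031.21; ending inventory = $24,758.94

After Beginning: 163 on hand, pool $3,773.45 (≈ $23.1500 each)
After Purchase 1: 330 on hand, pool $7,814.85 (≈ $23.6814 each)
Sale 1, sell 128: 128/330 × $7,814.85 → $3,031.21
After Purchase 2: 596 on hand, pool $14,397.24 (≈ $24.1564 each)
After Purchase 3: 993 on hand, pool $24,758.94 (≈ $24.9335 each)
Ending inventory (cost pool remaining) = $24,758.94
Check: goods available $27,790.15 = COGS $3,031.21 + ending $24,758.94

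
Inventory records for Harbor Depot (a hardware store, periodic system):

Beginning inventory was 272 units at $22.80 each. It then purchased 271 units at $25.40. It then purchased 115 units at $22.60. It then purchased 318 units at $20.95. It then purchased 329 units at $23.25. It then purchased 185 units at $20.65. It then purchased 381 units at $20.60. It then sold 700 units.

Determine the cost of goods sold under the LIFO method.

COGS = $14,784.35

Sale 1 (700) [LIFO — newest first]: 381 @ $20.60 + 185 @ $20.65 + 134 @ $23.25 = $14,784.35
Ending inventory: 272 @ $22.80 + 271 @ $25.40 + 115 @ $22.60 + 318 @ $20.95 + 195 @ $23.25 = $26,879.85
Check: goods available $41,664.20 = COGS $14,784.35 + ending $26,879.85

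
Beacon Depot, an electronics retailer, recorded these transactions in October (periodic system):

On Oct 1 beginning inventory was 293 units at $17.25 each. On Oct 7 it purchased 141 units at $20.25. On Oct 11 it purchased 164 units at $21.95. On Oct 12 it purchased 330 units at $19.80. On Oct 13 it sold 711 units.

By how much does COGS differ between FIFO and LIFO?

FIFO COGS: 293 @ $17.25 + 141 @ $20.25 + 164 @ $21.95 + 113 @ $19.80 = $13,746.70
LIFO COGS: 330 @ $19.80 + 164 @ $21.95 + 141 @ $20.25 + 76 @ $17.25 = $14,300.05
Difference = |$13,746.70 − $14,300.05| = $553.35

$553.35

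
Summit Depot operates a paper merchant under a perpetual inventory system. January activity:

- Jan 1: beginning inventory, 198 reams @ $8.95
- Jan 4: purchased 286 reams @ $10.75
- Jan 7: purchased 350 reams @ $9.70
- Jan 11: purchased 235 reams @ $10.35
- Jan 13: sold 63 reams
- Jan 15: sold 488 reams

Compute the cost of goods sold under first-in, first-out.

Jan 13, 63 sold [FIFO — oldest first]: 63 @ $8.95 = $563.85
Jan 15, 488 sold [FIFO — oldest first]: 135 @ $8.95 + 286 @ $10.75 + 67 @ $9.70 = $4,932.65
Total COGS = $563.85 + $4,932.65 = $5,496.50
Ending inventory: 283 @ $9.70 + 235 @ $10.35 = $5,177.35

COGS = $5,496.50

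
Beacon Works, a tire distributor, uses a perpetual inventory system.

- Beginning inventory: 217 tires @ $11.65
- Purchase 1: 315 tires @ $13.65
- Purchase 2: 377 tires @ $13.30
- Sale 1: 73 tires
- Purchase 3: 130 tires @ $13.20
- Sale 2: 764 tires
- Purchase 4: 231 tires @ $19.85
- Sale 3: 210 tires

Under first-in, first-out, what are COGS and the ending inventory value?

COGS = $13,716.70; ending inventory = $4,426.55

Sale 1 (73) [FIFO — oldest first]: 73 @ $11.65 = $850.45
Sale 2 (764) [FIFO — oldest first]: 144 @ $11.65 + 315 @ $13.65 + 305 @ $13.30 = $10,033.85
Sale 3 (210) [FIFO — oldest first]: 72 @ $13.30 + 130 @ $13.20 + 8 @ $19.85 = $2,832.40
Total COGS = $850.45 + $10,033.85 + $2,832.40 = $13,716.70
Ending inventory: 223 @ $19.85 = $4,426.55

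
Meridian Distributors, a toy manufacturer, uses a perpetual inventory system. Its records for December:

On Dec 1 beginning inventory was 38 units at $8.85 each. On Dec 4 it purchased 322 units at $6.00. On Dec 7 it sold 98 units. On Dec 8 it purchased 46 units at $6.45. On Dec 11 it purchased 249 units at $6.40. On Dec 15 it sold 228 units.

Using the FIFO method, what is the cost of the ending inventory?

Dec 7, 98 sold [FIFO — oldest first]: 38 @ $8.85 + 60 @ $6.00 = $696.30
Dec 15, 228 sold [FIFO — oldest first]: 228 @ $6.00 = $1,368.00
Total COGS = $696.30 + $1,368.00 = $2,064.30
Ending inventory: 34 @ $6.00 + 46 @ $6.45 + 249 @ $6.40 = $2,094.30
Check: goods available $4,158.60 = COGS $2,064.30 + ending $2,094.30

Ending inventory = $2,094.30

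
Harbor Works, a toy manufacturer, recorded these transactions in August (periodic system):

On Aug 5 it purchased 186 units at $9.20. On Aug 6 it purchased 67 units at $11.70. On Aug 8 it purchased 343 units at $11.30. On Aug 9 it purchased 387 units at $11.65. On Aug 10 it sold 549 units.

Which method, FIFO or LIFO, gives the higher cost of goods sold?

FIFO COGS: 186 @ $9.20 + 67 @ $11.70 + 296 @ $11.30 = $5,839.90
LIFO COGS: 387 @ $11.65 + 162 @ $11.30 = $6,339.15

LIFO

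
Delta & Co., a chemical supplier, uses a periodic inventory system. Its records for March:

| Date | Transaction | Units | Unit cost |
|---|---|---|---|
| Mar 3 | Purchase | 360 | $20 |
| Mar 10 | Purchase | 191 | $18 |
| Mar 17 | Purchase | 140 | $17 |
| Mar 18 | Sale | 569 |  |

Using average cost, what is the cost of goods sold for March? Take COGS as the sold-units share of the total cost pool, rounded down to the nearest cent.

Mar 18, sell 569: 569/691 × $13,018.00 → $10,719.59
Ending inventory (cost pool remaining) = $2,298.41

COGS = $10,719.59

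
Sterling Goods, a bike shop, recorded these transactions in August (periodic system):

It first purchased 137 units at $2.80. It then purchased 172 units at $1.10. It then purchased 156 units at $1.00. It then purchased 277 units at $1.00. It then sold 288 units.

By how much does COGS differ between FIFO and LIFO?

$261.70

FIFO COGS: 137 @ $2.80 + 151 @ $1.10 = $549.70
LIFO COGS: 277 @ $1.00 + 11 @ $1.00 = $288.00
Difference = |$549.70 − $288.00| = $261.70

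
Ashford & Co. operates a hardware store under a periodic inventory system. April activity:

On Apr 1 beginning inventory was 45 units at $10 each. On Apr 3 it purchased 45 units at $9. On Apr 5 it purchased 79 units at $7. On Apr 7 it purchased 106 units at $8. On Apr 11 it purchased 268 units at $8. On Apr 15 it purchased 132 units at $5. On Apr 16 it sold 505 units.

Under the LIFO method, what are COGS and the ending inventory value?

COGS = $3,644; ending inventory = $1,416

Apr 16, 505 sold [LIFO — newest first]: 132 @ $5 + 268 @ $8 + 105 @ $8 = $3,644
Ending inventory: 45 @ $10 + 45 @ $9 + 79 @ $7 + 1 @ $8 = $1,416
Check: goods available $5,060 = COGS $3,644 + ending $1,416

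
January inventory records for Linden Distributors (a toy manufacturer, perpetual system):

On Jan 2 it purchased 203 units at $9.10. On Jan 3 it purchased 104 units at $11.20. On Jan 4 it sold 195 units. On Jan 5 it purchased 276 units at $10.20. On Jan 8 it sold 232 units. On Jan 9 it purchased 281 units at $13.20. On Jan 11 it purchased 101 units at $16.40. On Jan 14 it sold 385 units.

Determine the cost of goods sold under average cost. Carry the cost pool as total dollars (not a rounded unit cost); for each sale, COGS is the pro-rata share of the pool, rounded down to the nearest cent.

After Jan 2: 203 on hand, pool $1,847.30 (≈ $9.1000 each)
After Jan 3: 307 on hand, pool $3,012.10 (≈ $9.8114 each)
Jan 4, sell 195: 195/307 × $3,012.10 → $1,913.22
After Jan 5: 388 on hand, pool $3,914.08 (≈ $10.0878 each)
Jan 8, sell 232: 232/388 × $3,914.08 → $2,340.37
After Jan 9: 437 on hand, pool $5,282.91 (≈ $12.0890 each)
After Jan 11: 538 on hand, pool $6,939.31 (≈ $12.8983 each)
Jan 14, sell 385: 385/538 × $6,939.31 → $4,965.86
Total COGS = $1,913.22 + $2,340.37 + $4,965.86 = $9,219.45
Ending inventory (cost pool remaining) = $1,973.45

COGS = $9,219.45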